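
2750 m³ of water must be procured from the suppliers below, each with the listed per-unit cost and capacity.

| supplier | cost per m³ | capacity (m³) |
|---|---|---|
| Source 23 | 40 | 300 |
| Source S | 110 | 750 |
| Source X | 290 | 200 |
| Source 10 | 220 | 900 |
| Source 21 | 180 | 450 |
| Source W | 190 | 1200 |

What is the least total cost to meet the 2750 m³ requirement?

414500

Use suppliers in increasing cost order.
Source 23 (40): use full 300 ; 2450 m³ to go.
Take 750 from Source S at 110 ; need 1700 more.
Source 21 (180): use full 450 ; 1250 m³ to go.
Take 1200 from Source W at 190 ; need 50 more.
Source 10 at 220: take 50 of its 900 ; requirement met.
Source X: unused.
Cost = 300×40 + 750×110 + 450×180 + 1200×190 + 50×220 = 414500.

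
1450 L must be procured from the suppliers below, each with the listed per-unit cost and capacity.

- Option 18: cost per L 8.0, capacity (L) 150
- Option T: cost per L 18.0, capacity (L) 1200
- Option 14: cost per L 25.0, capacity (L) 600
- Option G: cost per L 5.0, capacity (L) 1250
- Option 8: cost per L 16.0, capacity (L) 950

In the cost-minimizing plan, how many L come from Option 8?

Use suppliers in increasing cost order.
Take 1250 from Option G at 5.0 → need 200 more.
Option 18 (8.0): use full 150 → 50 L to go.
Option 8 (16.0): take the remaining 50 → done.
Option T, Option 14: unused.

50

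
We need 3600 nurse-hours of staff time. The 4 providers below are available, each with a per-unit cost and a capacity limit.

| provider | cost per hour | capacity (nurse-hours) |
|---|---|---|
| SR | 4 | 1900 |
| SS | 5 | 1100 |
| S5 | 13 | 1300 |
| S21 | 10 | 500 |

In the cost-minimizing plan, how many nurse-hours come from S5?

100

Cheapest first:
Take 1900 from SR at 4 ; need 1700 more.
SS at 5: take all 1100 nurse-hours ; 600 still needed.
S21 (10): use full 500 ; 100 nurse-hours to go.
S5 (13): take the remaining 100 ; done.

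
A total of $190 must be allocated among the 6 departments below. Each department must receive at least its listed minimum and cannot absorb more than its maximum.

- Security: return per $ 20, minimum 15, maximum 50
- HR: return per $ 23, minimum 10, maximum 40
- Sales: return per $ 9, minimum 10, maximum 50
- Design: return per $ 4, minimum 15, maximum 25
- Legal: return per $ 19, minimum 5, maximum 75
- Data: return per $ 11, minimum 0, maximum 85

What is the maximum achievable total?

3495

Meeting every minimum uses 15+10+10+15+5+0 = 55 $, leaving 135.
Rank by return per $: HR 23 > Security 20 > Legal 19 > Data 11 > Sales 9 > Design 4.
Give HR 30 more to hit its cap of 40 → 105 left.
Security: +35 to 50 (cap) → 70 left.
Legal: +70 to 75 (cap) → 0 left.
Total = 20×50 + 23×40 + 9×10 + 4×15 + 19×75 = 3495.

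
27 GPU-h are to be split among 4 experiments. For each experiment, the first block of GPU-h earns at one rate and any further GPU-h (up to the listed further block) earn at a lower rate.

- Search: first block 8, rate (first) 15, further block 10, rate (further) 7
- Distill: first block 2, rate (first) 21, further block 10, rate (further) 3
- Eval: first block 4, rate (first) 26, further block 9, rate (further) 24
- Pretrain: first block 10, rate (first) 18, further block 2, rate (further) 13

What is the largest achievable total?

572

Treat each block as its own option and order by rate: Eval/T1 26 > Eval/T2 24 > Distill/T1 21 > Pretrain/T1 18 > Search/T1 15 > Pretrain/T2 13 > Search/T2 7 > Distill/T2 3.
Fill Eval T1 block (4 at 26) → 23 left.
Eval/T2 (24): +9 → 14 left.
Fill Distill T1 block (2 at 21) → 12 left.
Pretrain T1 at 18: fill all 10 → 2 left.
Search/T1: +2 of 8 at 15; pool empty.
Total = 26×4 + 24×9 + 21×2 + 18×10 + 15×2 = 572.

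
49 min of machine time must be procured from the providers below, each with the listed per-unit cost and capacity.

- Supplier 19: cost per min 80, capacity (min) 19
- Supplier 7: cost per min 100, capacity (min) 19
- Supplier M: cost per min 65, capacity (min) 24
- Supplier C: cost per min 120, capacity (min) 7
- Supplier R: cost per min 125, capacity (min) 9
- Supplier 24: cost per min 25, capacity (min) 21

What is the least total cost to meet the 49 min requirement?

Fill from the cheapest provider first.
Take 21 from Supplier 24 at 25 → need 28 more.
Supplier M (65): use full 24 → 4 min to go.
Supplier 19 at 80: take 4 of its 19 → requirement met.
Supplier 7, Supplier C, Supplier R: unused.
Cost = 21×25 + 24×65 + 4×80 = 2405.

2405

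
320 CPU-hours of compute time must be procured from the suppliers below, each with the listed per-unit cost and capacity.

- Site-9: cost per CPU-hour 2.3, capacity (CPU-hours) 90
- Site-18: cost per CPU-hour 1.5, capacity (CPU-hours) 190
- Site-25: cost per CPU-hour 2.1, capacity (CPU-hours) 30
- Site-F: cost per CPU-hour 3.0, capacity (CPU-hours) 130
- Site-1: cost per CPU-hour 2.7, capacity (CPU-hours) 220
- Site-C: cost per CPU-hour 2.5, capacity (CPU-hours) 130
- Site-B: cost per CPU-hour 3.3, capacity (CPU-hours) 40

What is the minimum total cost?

Fill from the cheapest supplier first.
Site-18 at 1.5: take all 190 CPU-hours → 130 still needed.
Site-25 (2.1): use full 30 → 100 CPU-hours to go.
Site-9 (2.3): use full 90 → 10 CPU-hours to go.
Site-C at 2.5: take 10 of its 130 → requirement met.
Site-1, Site-F, Site-B: unused.
Cost = 190×1.5 + 30×2.1 + 90×2.3 + 10×2.5 = 580.

580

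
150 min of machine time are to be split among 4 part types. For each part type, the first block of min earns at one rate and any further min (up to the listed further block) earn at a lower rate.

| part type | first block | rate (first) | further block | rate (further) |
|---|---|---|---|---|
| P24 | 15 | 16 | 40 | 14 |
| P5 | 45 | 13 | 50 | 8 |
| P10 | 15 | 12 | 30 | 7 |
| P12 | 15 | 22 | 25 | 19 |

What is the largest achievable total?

Rank every tier by rate: P12/first 22 > P12/second 19 > P24/first 16 > P24/second 14 > P5/first 13 > P10/first 12 > P5/second 8 > P10/second 7.
Fill P12 first block (15 at 22) ; 135 left.
Fill P12 second block (25 at 19) ; 110 left.
P24/first (16): +15 ; 95 left.
P24 second at 14: fill all 40 ; 55 left.
P5/first (13): +45 ; 10 left.
P10 first at 12: only 10 left, fill 10.
Total = 22×15 + 19×25 + 16×15 + 14×40 + 13×45 + 12×10 = 2310.

2310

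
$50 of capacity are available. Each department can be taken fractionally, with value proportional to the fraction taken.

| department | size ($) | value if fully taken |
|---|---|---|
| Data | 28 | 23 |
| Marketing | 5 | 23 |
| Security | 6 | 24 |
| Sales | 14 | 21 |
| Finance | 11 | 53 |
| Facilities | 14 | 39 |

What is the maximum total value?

Sort by value density: Finance 53/11≈4.82, Marketing 23/5≈4.6, Security 24/6≈4, Facilities 39/14≈2.79, Sales 21/14≈1.5, Data 23/28≈0.821.
All 11 $ of Finance fit (value 53) → 39 remain.
All 5 $ of Marketing fit (value 23) → 34 remain.
All 6 $ of Security fit (value 24) → 28 remain.
All 14 $ of Facilities fit (value 39) → 14 remain.
Sales: take in full, 14 $ for value 21 → 0 left.
Total value = 160.

160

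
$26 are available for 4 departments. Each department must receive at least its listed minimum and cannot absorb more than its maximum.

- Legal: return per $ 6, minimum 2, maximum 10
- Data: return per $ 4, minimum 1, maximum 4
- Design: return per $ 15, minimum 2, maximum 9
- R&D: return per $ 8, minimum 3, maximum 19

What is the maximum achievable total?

263

Meeting every minimum uses 2+1+2+3 = 8 $, leaving 18.
Order the departments by return per $: Design 15 > R&D 8 > Legal 6 > Data 4.
Design takes 7 more to reach its cap of 9 ; 11 left.
Only 11 left; R&D takes them to reach 14.
Total = 6×2 + 4×1 + 15×9 + 8×14 = 263.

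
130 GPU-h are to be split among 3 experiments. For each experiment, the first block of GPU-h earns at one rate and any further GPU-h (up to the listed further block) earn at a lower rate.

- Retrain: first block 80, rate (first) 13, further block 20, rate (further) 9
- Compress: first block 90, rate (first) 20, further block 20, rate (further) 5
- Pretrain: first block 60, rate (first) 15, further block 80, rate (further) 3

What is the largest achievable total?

Treat each block as its own option and order by rate: Compress/tier1 20 > Pretrain/tier1 15 > Retrain/tier1 13 > Retrain/tier2 9 > Compress/tier2 5 > Pretrain/tier2 3.
Compress tier1 at 20: fill all 90 — 40 left.
Pretrain tier1 at 15: only 40 left, fill 40.
Total = 20×90 + 15×40 = 2400.

2400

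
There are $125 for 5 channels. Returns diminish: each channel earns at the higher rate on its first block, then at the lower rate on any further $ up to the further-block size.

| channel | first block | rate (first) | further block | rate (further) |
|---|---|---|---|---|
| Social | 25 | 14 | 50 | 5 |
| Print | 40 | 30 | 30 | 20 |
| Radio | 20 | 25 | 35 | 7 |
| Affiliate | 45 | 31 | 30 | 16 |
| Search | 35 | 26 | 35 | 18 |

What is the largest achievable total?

Treat each block as its own option and order by rate: Affiliate/T1 31 > Print/T1 30 > Search/T1 26 > Radio/T1 25 > Print/T2 20 > Search/T2 18 > Affiliate/T2 16 > Social/T1 14 > Radio/T2 7 > Social/T2 5.
Fill Affiliate T1 block (45 at 31) ; 80 left.
Print T1 at 30: fill all 40 ; 40 left.
Search T1 at 26: fill all 35 ; 5 left.
5 remain; put them into Radio T1 at 25.
Total = 31×45 + 30×40 + 26×35 + 25×5 = 3630.

3630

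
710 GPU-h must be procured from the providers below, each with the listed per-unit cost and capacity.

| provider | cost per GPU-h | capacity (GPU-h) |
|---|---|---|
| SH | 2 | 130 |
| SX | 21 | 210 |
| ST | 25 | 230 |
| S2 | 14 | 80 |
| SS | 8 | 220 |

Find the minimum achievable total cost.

Use providers in increasing cost order.
Take 130 from SH at 2 — need 580 more.
SS (8): use full 220 — 360 GPU-h to go.
S2 at 14: take all 80 GPU-h — 280 still needed.
Take 210 from SX at 21 — need 70 more.
Take 70 from ST at 25 to finish.
Cost = 130×2 + 220×8 + 80×14 + 210×21 + 70×25 = 9300.

9300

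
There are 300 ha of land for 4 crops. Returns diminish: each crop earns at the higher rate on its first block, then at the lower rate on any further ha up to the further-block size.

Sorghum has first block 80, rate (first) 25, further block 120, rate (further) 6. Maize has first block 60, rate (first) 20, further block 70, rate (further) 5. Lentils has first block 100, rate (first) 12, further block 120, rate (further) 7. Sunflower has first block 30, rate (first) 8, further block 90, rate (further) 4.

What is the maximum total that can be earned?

4850

Treat each block as its own option and order by rate: Sorghum/T1 25 > Maize/T1 20 > Lentils/T1 12 > Sunflower/T1 8 > Lentils/T2 7 > Sorghum/T2 6 > Maize/T2 5 > Sunflower/T2 4.
Fill Sorghum T1 block (80 at 25) — 220 left.
Maize/T1 (20): +60 — 160 left.
Lentils/T1 (12): +100 — 60 left.
Sunflower/T1 (8): +30 — 30 left.
Lentils T2 at 7: only 30 left, fill 30.
Total = 25×80 + 20×60 + 12×100 + 8×30 + 7×30 = 4850.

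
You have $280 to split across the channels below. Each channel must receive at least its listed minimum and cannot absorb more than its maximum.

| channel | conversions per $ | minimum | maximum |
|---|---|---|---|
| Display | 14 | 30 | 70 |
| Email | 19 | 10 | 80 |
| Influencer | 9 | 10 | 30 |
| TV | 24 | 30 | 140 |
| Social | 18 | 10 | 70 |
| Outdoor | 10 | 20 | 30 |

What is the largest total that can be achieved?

5580

Meeting every minimum uses 30+10+10+30+10+20 = 110 $, leaving 170.
Order the channels by conversions per $: TV 24 > Email 19 > Social 18 > Display 14 > Outdoor 10 > Influencer 9.
TV takes 110 more to reach its cap of 140 — 60 left.
Only 60 left; Email takes them to reach 70.
Total = 14×30 + 19×70 + 9×10 + 24×140 + 18×10 + 10×20 = 5580.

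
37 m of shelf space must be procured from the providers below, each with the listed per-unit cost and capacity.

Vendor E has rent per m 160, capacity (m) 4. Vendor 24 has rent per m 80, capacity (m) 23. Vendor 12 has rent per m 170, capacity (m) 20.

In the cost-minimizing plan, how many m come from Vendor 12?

Use providers in increasing cost order.
Take 23 from Vendor 24 at 80 ; need 14 more.
Vendor E at 160: take all 4 m ; 10 still needed.
Vendor 12 at 170: take 10 of its 20 ; requirement met.

10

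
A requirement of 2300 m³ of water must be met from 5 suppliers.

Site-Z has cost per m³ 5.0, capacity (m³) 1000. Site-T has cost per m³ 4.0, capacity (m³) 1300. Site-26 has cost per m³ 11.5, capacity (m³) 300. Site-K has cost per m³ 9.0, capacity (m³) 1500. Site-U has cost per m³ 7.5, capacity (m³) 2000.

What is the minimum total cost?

Use suppliers in increasing cost order.
Site-T at 4.0: take all 1300 m³ ; 1000 still needed.
Site-Z (5.0): use full 1000 ; 0 m³ to go.
Site-U, Site-K, Site-26: unused.
Cost = 1300×4.0 + 1000×5.0 = 10200.

10200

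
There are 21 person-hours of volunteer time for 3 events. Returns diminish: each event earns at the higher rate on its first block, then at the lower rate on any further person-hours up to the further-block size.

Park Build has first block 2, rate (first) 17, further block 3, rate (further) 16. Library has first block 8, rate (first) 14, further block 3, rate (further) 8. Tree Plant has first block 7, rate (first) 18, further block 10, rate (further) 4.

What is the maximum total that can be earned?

328

Treat each block as its own option and order by rate: Tree Plant/tier1 18 > Park Build/tier1 17 > Park Build/tier2 16 > Library/tier1 14 > Library/tier2 8 > Tree Plant/tier2 4.
Tree Plant tier1 at 18: fill all 7 → 14 left.
Fill Park Build tier1 block (2 at 17) → 12 left.
Park Build tier2 at 16: fill all 3 → 9 left.
Library/tier1 (14): +8 → 1 left.
Library/tier2: +1 of 3 at 8; pool empty.
Total = 18×7 + 17×2 + 16×3 + 14×8 + 8×1 = 328.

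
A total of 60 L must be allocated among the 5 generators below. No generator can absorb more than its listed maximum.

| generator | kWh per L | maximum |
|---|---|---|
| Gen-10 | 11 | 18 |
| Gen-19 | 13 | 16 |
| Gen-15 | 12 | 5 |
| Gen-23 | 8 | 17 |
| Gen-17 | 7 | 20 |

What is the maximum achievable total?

630

Highest kWh per L first: Gen-19 13 > Gen-15 12 > Gen-10 11 > Gen-23 8 > Gen-17 7.
Gen-19: +16 to 16 (cap) — 44 left.
Gen-15 takes 5 to reach its cap of 5 — 39 left.
Gen-10: +18 to 18 (cap) — 21 left.
Give Gen-23 17 to hit its cap of 17 — 4 left.
Only 4 left; Gen-17 takes them to reach 4.
Total = 11×18 + 13×16 + 12×5 + 8×17 + 7×4 = 630.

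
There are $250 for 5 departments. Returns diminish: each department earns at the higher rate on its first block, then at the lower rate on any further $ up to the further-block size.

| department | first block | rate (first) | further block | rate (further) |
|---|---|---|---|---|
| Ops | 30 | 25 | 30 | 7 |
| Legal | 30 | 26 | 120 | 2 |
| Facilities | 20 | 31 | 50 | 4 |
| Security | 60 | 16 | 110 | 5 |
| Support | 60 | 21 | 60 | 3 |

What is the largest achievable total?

Order all 10 blocks by rate: Facilities/tier1 31 > Legal/tier1 26 > Ops/tier1 25 > Support/tier1 21 > Security/tier1 16 > Ops/tier2 7 > Security/tier2 5 > Facilities/tier2 4 > Support/tier2 3 > Legal/tier2 2.
Facilities tier1 at 31: fill all 20 ; 230 left.
Fill Legal tier1 block (30 at 26) ; 200 left.
Ops/tier1 (25): +30 ; 170 left.
Support tier1 at 21: fill all 60 ; 110 left.
Security tier1 at 16: fill all 60 ; 50 left.
Ops tier2 at 7: fill all 30 ; 20 left.
Security/tier2: +20 of 110 at 5; pool empty.
Total = 31×20 + 26×30 + 25×30 + 21×60 + 16×60 + 7×30 + 5×20 = 4680.

4680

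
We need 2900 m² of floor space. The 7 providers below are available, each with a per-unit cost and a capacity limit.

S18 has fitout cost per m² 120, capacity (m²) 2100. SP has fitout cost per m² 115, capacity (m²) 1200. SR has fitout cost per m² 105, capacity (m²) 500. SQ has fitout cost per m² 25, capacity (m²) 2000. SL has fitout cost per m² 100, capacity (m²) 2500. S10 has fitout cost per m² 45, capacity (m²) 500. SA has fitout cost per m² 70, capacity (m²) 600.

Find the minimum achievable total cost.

100500

Cheapest first:
Take 2000 from SQ at 25 — need 900 more.
S10 at 45: take all 500 m² — 400 still needed.
SA at 70: take 400 of its 600 — requirement met.
SL, SR, SP, S18: unused.
Cost = 2000×25 + 500×45 + 400×70 = 100500.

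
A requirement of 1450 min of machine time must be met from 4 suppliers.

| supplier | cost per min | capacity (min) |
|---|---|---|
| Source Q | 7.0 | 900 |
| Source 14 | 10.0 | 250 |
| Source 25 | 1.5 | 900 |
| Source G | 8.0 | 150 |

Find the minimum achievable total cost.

Cheapest first:
Source 25 at 1.5: take all 900 min — 550 still needed.
Source Q (7.0): take the remaining 550 — done.
Source G, Source 14: unused.
Cost = 900×1.5 + 550×7.0 = 5200.

5200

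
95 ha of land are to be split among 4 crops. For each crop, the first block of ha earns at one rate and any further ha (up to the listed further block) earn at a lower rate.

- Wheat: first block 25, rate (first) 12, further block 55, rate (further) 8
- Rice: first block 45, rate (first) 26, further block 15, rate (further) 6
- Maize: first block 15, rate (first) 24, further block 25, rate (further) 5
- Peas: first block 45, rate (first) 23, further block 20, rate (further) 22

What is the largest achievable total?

Treat each block as its own option and order by rate: Rice/first 26 > Maize/first 24 > Peas/first 23 > Peas/second 22 > Wheat/first 12 > Wheat/second 8 > Rice/second 6 > Maize/second 5.
Fill Rice first block (45 at 26) → 50 left.
Maize/first (24): +15 → 35 left.
Peas/first: +35 of 45 at 23; pool empty.
Total = 26×45 + 24×15 + 23×35 = 2335.

2335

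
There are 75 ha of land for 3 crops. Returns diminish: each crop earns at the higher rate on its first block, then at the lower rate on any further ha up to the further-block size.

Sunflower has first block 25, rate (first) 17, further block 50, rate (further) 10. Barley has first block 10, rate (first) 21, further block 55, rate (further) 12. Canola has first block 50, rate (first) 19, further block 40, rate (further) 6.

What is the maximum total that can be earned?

1415

Rank every tier by rate: Barley/tier1 21 > Canola/tier1 19 > Sunflower/tier1 17 > Barley/tier2 12 > Sunflower/tier2 10 > Canola/tier2 6.
Fill Barley tier1 block (10 at 21) — 65 left.
Fill Canola tier1 block (50 at 19) — 15 left.
15 remain; put them into Sunflower tier1 at 17.
Total = 21×10 + 19×50 + 17×15 = 1415.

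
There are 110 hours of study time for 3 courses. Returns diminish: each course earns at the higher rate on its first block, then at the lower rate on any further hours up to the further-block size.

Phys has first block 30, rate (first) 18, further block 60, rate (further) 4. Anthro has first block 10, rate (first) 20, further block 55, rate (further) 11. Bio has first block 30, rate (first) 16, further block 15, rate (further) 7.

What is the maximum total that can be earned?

1660

Rank every tier by rate: Anthro/tier1 20 > Phys/tier1 18 > Bio/tier1 16 > Anthro/tier2 11 > Bio/tier2 7 > Phys/tier2 4.
Anthro tier1 at 20: fill all 10 → 100 left.
Phys tier1 at 18: fill all 30 → 70 left.
Fill Bio tier1 block (30 at 16) → 40 left.
40 remain; put them into Anthro tier2 at 11.
Total = 20×10 + 18×30 + 16×30 + 11×40 = 1660.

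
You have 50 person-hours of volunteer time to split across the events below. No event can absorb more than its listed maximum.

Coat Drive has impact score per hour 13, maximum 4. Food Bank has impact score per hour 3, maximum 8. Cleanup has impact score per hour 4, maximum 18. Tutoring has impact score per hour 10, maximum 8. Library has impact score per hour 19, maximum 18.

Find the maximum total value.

552

Rank by impact score per hour: Library 19 > Coat Drive 13 > Tutoring 10 > Cleanup 4 > Food Bank 3.
Library takes 18 to reach its cap of 18 ; 32 left.
Give Coat Drive 4 to hit its cap of 4 ; 28 left.
Give Tutoring 8 to hit its cap of 8 ; 20 left.
Cleanup takes 18 to reach its cap of 18 ; 2 left.
Food Bank: +2 (room for 8) → 2. Pool exhausted.
Total = 13×4 + 3×2 + 4×18 + 10×8 + 19×18 = 552.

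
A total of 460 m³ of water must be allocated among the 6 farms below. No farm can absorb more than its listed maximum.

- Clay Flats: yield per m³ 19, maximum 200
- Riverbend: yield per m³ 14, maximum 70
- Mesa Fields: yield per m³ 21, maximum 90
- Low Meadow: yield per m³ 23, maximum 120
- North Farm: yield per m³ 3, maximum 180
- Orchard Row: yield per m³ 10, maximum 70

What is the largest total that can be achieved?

Rank by yield per m³: Low Meadow 23 > Mesa Fields 21 > Clay Flats 19 > Riverbend 14 > Orchard Row 10 > North Farm 3.
Give Low Meadow 120 to hit its cap of 120 → 340 left.
Mesa Fields takes 90 to reach its cap of 90 → 250 left.
Clay Flats takes 200 to reach its cap of 200 → 50 left.
Only 50 left; Riverbend takes them to reach 50.
Total = 19×200 + 14×50 + 21×90 + 23×120 = 9150.

9150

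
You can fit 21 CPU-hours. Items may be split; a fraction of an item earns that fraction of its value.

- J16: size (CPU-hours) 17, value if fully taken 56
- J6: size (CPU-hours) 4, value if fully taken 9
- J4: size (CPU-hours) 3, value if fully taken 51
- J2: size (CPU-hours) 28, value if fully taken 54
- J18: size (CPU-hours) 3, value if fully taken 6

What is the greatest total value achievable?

109.25

Best value per unit of size first: J4 51/3≈17, J16 56/17≈3.29, J6 9/4≈2.25, J18 6/3≈2, J2 54/28≈1.93.
J4: take in full, 3 CPU-hours for value 51 — 18 left.
J16: take in full, 17 CPU-hours for value 56 — 1 left.
1 CPU-hours left: a 1/4 share of J6 gives 9×1/4 = 2.25.
Total value = 109.25.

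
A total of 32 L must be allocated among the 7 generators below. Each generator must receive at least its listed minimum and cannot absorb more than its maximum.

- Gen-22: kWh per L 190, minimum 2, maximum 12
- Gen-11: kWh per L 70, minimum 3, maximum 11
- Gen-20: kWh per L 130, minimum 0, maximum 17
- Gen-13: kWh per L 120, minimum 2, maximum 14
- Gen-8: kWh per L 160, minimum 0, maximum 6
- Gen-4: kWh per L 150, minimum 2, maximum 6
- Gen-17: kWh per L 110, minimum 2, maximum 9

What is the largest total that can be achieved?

4940

Meeting every minimum uses 2+3+0+2+0+2+2 = 11 L, leaving 21.
Highest kWh per L first: Gen-22 190 > Gen-8 160 > Gen-4 150 > Gen-20 130 > Gen-13 120 > Gen-17 110 > Gen-11 70.
Gen-22 takes 10 more to reach its cap of 12 ; 11 left.
Gen-8 takes 6 more to reach its cap of 6 ; 5 left.
Gen-4 takes 4 more to reach its cap of 6 ; 1 left.
Gen-20: +1 (room for 17) → 1. Pool exhausted.
Total = 190×12 + 70×3 + 130×1 + 120×2 + 160×6 + 150×6 + 110×2 = 4940.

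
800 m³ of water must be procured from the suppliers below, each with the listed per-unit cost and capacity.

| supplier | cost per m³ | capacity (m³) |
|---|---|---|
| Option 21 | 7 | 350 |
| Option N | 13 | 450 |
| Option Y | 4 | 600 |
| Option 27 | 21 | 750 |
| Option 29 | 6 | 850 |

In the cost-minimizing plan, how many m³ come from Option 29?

200

Use suppliers in increasing cost order.
Option Y at 4: take all 600 m³ — 200 still needed.
Option 29 at 6: take 200 of its 850 — requirement met.
Option 21, Option N, Option 27: unused.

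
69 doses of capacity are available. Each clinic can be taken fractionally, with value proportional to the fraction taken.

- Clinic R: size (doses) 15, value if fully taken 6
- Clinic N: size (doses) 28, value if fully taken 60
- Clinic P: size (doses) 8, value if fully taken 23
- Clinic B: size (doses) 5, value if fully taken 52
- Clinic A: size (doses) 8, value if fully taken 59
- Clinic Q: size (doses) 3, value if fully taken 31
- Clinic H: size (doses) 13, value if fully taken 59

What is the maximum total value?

285.6

Rank by value-to-size ratio: Clinic B 52/5≈10.4, Clinic Q 31/3≈10.3, Clinic A 59/8≈7.38, Clinic H 59/13≈4.54, Clinic P 23/8≈2.88, Clinic N 60/28≈2.14, Clinic R 6/15≈0.4.
Clinic B: take in full, 5 doses for value 52 → 64 left.
All 3 doses of Clinic Q fit (value 31) → 61 remain.
All 8 doses of Clinic A fit (value 59) → 53 remain.
Take all of Clinic H (13 doses, value 59) → 40 doses left.
Clinic P: take in full, 8 doses for value 23 → 32 left.
Take all of Clinic N (28 doses, value 60) → 4 doses left.
4 doses left: a 4/15 share of Clinic R gives 6×4/15 = 1.6.
Total value = 285.6.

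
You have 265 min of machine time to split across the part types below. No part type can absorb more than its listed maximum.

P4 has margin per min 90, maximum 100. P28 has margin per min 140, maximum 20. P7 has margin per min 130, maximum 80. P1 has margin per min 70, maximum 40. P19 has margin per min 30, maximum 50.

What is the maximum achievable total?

25750

Highest margin per min first: P28 140 > P7 130 > P4 90 > P1 70 > P19 30.
Give P28 20 to hit its cap of 20 — 245 left.
Give P7 80 to hit its cap of 80 — 165 left.
P4: +100 to 100 (cap) — 65 left.
Give P1 40 to hit its cap of 40 — 25 left.
P19: +25 (room for 50) → 25. Pool exhausted.
Total = 90×100 + 140×20 + 130×80 + 70×40 + 30×25 = 25750.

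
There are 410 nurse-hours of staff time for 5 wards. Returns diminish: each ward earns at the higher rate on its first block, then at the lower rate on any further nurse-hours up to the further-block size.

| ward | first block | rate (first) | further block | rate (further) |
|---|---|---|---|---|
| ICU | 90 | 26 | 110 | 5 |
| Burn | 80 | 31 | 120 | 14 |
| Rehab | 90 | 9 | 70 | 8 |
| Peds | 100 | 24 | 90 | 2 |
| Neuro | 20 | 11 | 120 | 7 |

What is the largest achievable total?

Rank every tier by rate: Burn/T1 31 > ICU/T1 26 > Peds/T1 24 > Burn/T2 14 > Neuro/T1 11 > Rehab/T1 9 > Rehab/T2 8 > Neuro/T2 7 > ICU/T2 5 > Peds/T2 2.
Burn/T1 (31): +80 → 330 left.
ICU/T1 (26): +90 → 240 left.
Peds T1 at 24: fill all 100 → 140 left.
Fill Burn T2 block (120 at 14) → 20 left.
Neuro/T1 (11): +20 → 0 left.
Total = 31×80 + 26×90 + 24×100 + 14×120 + 11×20 = 9120.

9120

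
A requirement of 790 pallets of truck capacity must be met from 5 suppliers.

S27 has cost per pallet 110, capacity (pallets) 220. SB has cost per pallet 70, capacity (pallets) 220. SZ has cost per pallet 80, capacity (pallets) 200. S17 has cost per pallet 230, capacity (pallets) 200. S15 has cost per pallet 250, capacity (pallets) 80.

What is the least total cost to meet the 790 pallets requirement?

90100

Fill from the cheapest supplier first.
Take 220 from SB at 70 → need 570 more.
SZ (80): use full 200 → 370 pallets to go.
Take 220 from S27 at 110 → need 150 more.
Take 150 from S17 at 230 to finish.
S15: unused.
Cost = 220×70 + 200×80 + 220×110 + 150×230 = 90100.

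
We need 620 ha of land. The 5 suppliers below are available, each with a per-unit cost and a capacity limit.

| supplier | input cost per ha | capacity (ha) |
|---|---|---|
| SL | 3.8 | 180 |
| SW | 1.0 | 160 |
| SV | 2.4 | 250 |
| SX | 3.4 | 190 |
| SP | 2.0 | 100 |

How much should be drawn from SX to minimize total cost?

110

Cheapest first:
SW at 1.0: take all 160 ha — 460 still needed.
Take 100 from SP at 2.0 — need 360 more.
SV (2.4): use full 250 — 110 ha to go.
SX at 3.4: take 110 of its 190 — requirement met.
SL: unused.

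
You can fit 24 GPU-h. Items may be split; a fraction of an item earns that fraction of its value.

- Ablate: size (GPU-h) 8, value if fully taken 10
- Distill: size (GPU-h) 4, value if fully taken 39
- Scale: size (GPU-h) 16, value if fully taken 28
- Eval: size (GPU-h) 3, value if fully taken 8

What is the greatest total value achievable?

Rank by value-to-size ratio: Distill 39/4≈9.75, Eval 8/3≈2.67, Scale 28/16≈1.75, Ablate 10/8≈1.25.
Take all of Distill (4 GPU-h, value 39) — 20 GPU-h left.
Eval: take in full, 3 GPU-h for value 8 — 17 left.
Take all of Scale (16 GPU-h, value 28) — 1 GPU-h left.
1 GPU-h left: a 1/8 share of Ablate gives 10×1/8 = 1.25.
Total value = 76.25.

76.25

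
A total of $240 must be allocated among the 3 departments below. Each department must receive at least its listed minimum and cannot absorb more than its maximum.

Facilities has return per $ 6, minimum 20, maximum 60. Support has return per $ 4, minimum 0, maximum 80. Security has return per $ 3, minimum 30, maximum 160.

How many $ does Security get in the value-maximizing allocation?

Meeting every minimum uses 20+0+30 = 50 $, leaving 190.
Rank by return per $: Facilities 6 > Support 4 > Security 3.
Facilities takes 40 more to reach its cap of 60 ; 150 left.
Give Support 80 more to hit its cap of 80 ; 70 left.
Security: +70 (room for 130) → 100. Pool exhausted.

100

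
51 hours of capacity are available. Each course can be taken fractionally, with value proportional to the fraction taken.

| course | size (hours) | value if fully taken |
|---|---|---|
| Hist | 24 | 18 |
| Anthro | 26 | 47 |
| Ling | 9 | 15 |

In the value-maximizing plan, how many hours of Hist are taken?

16

Sort by value density: Anthro 47/26≈1.81, Ling 15/9≈1.67, Hist 18/24≈0.75.
Take all of Anthro (26 hours, value 47) ; 25 hours left.
Ling: take in full, 9 hours for value 15 ; 16 left.
16 hours left: a 16/24 share of Hist gives 18×16/24 = 12.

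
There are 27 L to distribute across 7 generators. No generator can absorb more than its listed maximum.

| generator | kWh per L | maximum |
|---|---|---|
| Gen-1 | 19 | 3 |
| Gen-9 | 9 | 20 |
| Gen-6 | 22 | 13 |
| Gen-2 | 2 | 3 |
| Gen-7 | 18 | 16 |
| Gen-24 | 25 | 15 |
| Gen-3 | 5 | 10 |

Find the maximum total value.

639

Rank by kWh per L: Gen-24 25 > Gen-6 22 > Gen-1 19 > Gen-7 18 > Gen-9 9 > Gen-3 5 > Gen-2 2.
Gen-24: +15 to 15 (cap) → 12 left.
Gen-6 has room for 13 but only 12 remain, so it gets 12.
Total = 22×12 + 25×15 = 639.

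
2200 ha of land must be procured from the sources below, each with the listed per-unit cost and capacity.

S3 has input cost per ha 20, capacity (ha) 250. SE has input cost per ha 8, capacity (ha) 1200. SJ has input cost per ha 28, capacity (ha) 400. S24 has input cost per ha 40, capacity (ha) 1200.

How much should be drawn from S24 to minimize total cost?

350

Use sources in increasing cost order.
Take 1200 from SE at 8 ; need 1000 more.
S3 (20): use full 250 ; 750 ha to go.
SJ at 28: take all 400 ha ; 350 still needed.
S24 at 40: take 350 of its 1200 ; requirement met.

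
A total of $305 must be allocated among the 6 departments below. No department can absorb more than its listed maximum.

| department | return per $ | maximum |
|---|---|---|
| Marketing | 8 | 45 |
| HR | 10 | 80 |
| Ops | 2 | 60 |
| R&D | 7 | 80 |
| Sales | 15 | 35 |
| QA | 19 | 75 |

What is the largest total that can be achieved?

Highest return per $ first: QA 19 > Sales 15 > HR 10 > Marketing 8 > R&D 7 > Ops 2.
Give QA 75 to hit its cap of 75 → 230 left.
Give Sales 35 to hit its cap of 35 → 195 left.
HR: +80 to 80 (cap) → 115 left.
Marketing: +45 to 45 (cap) → 70 left.
R&D: +70 (room for 80) → 70. Pool exhausted.
Total = 8×45 + 10×80 + 7×70 + 15×35 + 19×75 = 3600.

3600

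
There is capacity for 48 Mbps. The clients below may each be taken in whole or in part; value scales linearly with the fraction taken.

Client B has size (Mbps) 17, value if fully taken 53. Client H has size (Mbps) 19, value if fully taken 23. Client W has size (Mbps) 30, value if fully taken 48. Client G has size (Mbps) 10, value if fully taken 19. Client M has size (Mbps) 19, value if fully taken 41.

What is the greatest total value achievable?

116.2

Rank by value-to-size ratio: Client B 53/17≈3.12, Client M 41/19≈2.16, Client G 19/10≈1.9, Client W 48/30≈1.6, Client H 23/19≈1.21.
Client B: take in full, 17 Mbps for value 53 — 31 left.
Take all of Client M (19 Mbps, value 41) — 12 Mbps left.
Client G: take in full, 10 Mbps for value 19 — 2 left.
Fill the last 2 Mbps with part of Client W: 2/30 of it earns 3.2.
Total value = 116.2.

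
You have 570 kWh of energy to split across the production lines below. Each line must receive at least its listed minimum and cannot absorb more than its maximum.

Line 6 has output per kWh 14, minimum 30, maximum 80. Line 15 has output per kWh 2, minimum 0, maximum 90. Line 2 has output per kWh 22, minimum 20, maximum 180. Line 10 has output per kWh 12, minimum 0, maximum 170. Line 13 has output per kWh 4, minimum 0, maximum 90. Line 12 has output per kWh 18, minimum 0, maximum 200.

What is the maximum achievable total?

10000

Meeting every minimum uses 30+0+20+0+0+0 = 50 kWh, leaving 520.
Order the production lines by output per kWh: Line 2 22 > Line 12 18 > Line 6 14 > Line 10 12 > Line 13 4 > Line 15 2.
Line 2: +160 to 180 (cap) — 360 left.
Line 12: +200 to 200 (cap) — 160 left.
Line 6: +50 to 80 (cap) — 110 left.
Line 10 has room for 170 more but only 110 remain, so it gets 110.
Total = 14×80 + 22×180 + 12×110 + 18×200 = 10000.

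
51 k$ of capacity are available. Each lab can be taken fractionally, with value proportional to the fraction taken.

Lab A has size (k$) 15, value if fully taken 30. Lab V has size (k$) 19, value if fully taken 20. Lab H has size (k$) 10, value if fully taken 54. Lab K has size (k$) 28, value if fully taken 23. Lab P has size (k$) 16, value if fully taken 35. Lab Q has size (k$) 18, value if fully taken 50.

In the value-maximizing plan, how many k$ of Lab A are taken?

Best value per unit of size first: Lab H 54/10≈5.4, Lab Q 50/18≈2.78, Lab P 35/16≈2.19, Lab A 30/15≈2, Lab V 20/19≈1.05, Lab K 23/28≈0.821.
Lab H: take in full, 10 k$ for value 54 → 41 left.
All 18 k$ of Lab Q fit (value 50) → 23 remain.
Lab P: take in full, 16 k$ for value 35 → 7 left.
Only 7 k$ remain; take 7/15 of Lab A for value 30×7/15 = 14.

7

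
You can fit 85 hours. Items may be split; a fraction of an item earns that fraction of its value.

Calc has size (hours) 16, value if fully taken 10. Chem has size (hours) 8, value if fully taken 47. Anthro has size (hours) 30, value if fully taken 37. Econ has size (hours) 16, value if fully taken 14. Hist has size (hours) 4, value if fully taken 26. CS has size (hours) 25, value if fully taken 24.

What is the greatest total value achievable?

149.25

Sort by value density: Hist 26/4≈6.5, Chem 47/8≈5.88, Anthro 37/30≈1.23, CS 24/25≈0.96, Econ 14/16≈0.875, Calc 10/16≈0.625.
Hist: take in full, 4 hours for value 26 — 81 left.
Take all of Chem (8 hours, value 47) — 73 hours left.
All 30 hours of Anthro fit (value 37) — 43 remain.
Take all of CS (25 hours, value 24) — 18 hours left.
All 16 hours of Econ fit (value 14) — 2 remain.
Fill the last 2 hours with part of Calc: 2/16 of it earns 1.25.
Total value = 149.25.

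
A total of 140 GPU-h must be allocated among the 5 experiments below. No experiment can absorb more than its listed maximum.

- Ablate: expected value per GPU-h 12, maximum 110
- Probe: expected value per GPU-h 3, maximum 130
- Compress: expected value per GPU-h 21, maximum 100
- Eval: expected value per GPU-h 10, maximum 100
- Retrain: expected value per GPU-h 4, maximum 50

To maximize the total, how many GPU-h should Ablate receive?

Order the experiments by expected value per GPU-h: Compress 21 > Ablate 12 > Eval 10 > Retrain 4 > Probe 3.
Compress: +100 to 100 (cap) → 40 left.
Only 40 left; Ablate takes them to reach 40.

40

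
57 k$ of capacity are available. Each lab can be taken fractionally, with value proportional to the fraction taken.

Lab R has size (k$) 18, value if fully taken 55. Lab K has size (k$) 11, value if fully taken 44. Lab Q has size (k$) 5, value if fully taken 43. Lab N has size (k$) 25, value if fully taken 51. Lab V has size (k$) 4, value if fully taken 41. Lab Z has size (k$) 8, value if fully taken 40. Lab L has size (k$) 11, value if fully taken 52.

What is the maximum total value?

Sort by value density: Lab V 41/4≈10.2, Lab Q 43/5≈8.6, Lab Z 40/8≈5, Lab L 52/11≈4.73, Lab K 44/11≈4, Lab R 55/18≈3.06, Lab N 51/25≈2.04.
Take all of Lab V (4 k$, value 41) — 53 k$ left.
Take all of Lab Q (5 k$, value 43) — 48 k$ left.
Lab Z: take in full, 8 k$ for value 40 — 40 left.
Take all of Lab L (11 k$, value 52) — 29 k$ left.
Lab K: take in full, 11 k$ for value 44 — 18 left.
All 18 k$ of Lab R fit (value 55) — 0 remain.
Total value = 275.

275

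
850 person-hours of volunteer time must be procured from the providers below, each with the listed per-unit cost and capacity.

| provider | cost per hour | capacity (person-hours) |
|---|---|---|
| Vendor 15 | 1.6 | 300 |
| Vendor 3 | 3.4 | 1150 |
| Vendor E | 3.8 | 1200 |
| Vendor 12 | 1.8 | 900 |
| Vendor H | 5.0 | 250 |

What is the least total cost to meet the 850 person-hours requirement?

Fill from the cheapest provider first.
Vendor 15 at 1.6: take all 300 person-hours → 550 still needed.
Vendor 12 (1.8): take the remaining 550 → done.
Vendor 3, Vendor E, Vendor H: unused.
Cost = 300×1.6 + 550×1.8 = 1470.

1470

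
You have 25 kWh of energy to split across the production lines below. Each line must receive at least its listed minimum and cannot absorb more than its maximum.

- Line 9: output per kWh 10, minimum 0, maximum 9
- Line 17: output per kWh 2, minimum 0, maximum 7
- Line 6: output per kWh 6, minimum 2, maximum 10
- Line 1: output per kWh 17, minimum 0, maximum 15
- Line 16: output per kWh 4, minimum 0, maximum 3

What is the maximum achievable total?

347

Meeting every minimum uses 0+0+2+0+0 = 2 kWh, leaving 23.
Order the production lines by output per kWh: Line 1 17 > Line 9 10 > Line 6 6 > Line 16 4 > Line 17 2.
Line 1: +15 to 15 (cap) → 8 left.
Only 8 left; Line 9 takes them to reach 8.
Total = 10×8 + 6×2 + 17×15 = 347.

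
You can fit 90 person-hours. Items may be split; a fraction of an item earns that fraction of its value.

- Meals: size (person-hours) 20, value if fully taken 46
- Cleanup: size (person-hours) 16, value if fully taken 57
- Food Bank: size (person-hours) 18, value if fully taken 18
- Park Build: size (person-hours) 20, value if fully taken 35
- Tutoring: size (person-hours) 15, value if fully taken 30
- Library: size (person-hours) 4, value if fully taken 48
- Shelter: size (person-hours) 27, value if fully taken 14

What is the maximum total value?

231

Best value per unit of size first: Library 48/4≈12, Cleanup 57/16≈3.56, Meals 46/20≈2.3, Tutoring 30/15≈2, Park Build 35/20≈1.75, Food Bank 18/18≈1, Shelter 14/27≈0.519.
All 4 person-hours of Library fit (value 48) → 86 remain.
Cleanup: take in full, 16 person-hours for value 57 → 70 left.
Meals: take in full, 20 person-hours for value 46 → 50 left.
Take all of Tutoring (15 person-hours, value 30) → 35 person-hours left.
Park Build: take in full, 20 person-hours for value 35 → 15 left.
15 person-hours left: a 15/18 share of Food Bank gives 18×15/18 = 15.
Total value = 231.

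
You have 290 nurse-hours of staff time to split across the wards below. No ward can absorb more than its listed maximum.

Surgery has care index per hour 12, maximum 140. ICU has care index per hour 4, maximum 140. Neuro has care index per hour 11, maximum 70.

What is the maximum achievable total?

2770

Highest care index per hour first: Surgery 12 > Neuro 11 > ICU 4.
Give Surgery 140 to hit its cap of 140 → 150 left.
Neuro takes 70 to reach its cap of 70 → 80 left.
Only 80 left; ICU takes them to reach 80.
Total = 12×140 + 4×80 + 11×70 = 2770.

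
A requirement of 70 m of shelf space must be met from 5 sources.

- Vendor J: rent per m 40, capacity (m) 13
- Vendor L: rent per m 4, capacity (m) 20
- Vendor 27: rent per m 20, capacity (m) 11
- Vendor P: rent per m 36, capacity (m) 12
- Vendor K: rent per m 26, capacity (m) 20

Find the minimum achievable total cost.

Cheapest first:
Take 20 from Vendor L at 4 → need 50 more.
Take 11 from Vendor 27 at 20 → need 39 more.
Take 20 from Vendor K at 26 → need 19 more.
Vendor P (36): use full 12 → 7 m to go.
Take 7 from Vendor J at 40 to finish.
Cost = 20×4 + 11×20 + 20×26 + 12×36 + 7×40 = 1532.

1532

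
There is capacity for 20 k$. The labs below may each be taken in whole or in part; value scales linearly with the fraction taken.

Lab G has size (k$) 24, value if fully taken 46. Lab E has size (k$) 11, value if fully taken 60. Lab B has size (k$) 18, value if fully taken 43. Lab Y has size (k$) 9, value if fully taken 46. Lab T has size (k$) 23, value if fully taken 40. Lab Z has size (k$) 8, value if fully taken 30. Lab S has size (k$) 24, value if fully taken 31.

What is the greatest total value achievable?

Best value per unit of size first: Lab E 60/11≈5.45, Lab Y 46/9≈5.11, Lab Z 30/8≈3.75, Lab B 43/18≈2.39, Lab G 46/24≈1.92, Lab T 40/23≈1.74, Lab S 31/24≈1.29.
Take all of Lab E (11 k$, value 60) ; 9 k$ left.
Take all of Lab Y (9 k$, value 46) ; 0 k$ left.
Total value = 106.

106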